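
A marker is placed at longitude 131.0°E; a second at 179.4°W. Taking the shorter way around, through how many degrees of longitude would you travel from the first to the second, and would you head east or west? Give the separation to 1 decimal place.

49.6° east

Raw difference: -179.4 − 131.0 = -310.4°.
Normalise into (−180°, 180°]: -310.4° + 360° = 49.6°.
Positive ⇒ the second point lies to the east; separation 49.6°.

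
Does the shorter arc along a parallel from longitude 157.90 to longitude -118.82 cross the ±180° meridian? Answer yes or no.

Naïve |-118.82 − 157.90| = 276.72° > 180°, so the shorter arc goes the other way round — across 180°.
Signed shortest Δλ = ((-118.82 − 157.90 + 180) mod 360) − 180 = 83.28°.
Going east by 83.28° from +157.90° passes through 180° before reaching -118.82°.

Yes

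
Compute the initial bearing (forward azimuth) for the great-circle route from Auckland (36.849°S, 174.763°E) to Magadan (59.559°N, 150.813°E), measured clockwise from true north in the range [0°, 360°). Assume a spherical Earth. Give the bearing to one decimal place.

Δλ = 150.813 − 174.763 = -23.950°.
θ = atan2( sin Δλ · cos φ₂ , cos φ₁ · sin φ₂ − sin φ₁ · cos φ₂ · cos Δλ )
  = atan2(-0.20567, 0.96759) = -12.000° → normalised to [0°, 360°): 348.000°.

348.0°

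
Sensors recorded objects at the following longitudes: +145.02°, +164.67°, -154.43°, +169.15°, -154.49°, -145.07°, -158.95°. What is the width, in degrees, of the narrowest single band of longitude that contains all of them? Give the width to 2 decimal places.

Sort the longitudes: -158.95°, -154.49°, -154.43°, -145.07°, +145.02°, +164.67°, +169.15°.
Eastward gaps between consecutive values (wrapping around): 4.46°, 0.06°, 9.36°, 290.09°, 19.65°, 4.48°, 31.90°.
Largest gap = 290.09° ⇒ minimal covering band is its complement: 360° − 290.09° = 69.91°.
Band runs from +145.02° eastward to -145.07°, crossing the antimeridian.

69.91°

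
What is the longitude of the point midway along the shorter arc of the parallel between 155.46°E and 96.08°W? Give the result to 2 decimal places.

150.31°W

Signed shortest Δλ from +155.46° to -96.08° is +108.46°.
Midpoint longitude = +155.46° + (+108.46°)/2 = +155.46° + 54.23° = +209.69°.
Normalise into (−180°, 180°]: -150.31°.
(The naïve average (+155.46 + -96.08)/2 = 29.69° is on the wrong side of the globe.)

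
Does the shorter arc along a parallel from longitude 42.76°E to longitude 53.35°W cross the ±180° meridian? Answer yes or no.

No

Signed shortest Δλ = ((-53.35 − 42.76 + 180) mod 360) − 180 = -96.11°.
Going west by 96.11° from +42.76° reaches -53.35° without touching 180°.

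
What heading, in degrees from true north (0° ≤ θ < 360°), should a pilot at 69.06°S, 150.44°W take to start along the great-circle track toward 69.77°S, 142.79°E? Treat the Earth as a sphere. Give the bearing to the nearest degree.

Δλ = 142.79 − -150.44 = 293.23°; wrapped into (−180°, 180°]: -66.77°.
θ = atan2( sin Δλ · cos φ₂ , cos φ₁ · sin φ₂ − sin φ₁ · cos φ₂ · cos Δλ )
  = atan2(-0.31776, -0.20796) = -123.204° → normalised to [0°, 360°): 236.796°.

237°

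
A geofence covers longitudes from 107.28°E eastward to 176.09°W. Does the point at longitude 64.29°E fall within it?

No

Band width going east from +107.28° to -176.09°: ((-176.09 − 107.28) mod 360) = 76.63°.
Offset of +64.29° east of the west edge: ((64.29 − 107.28) mod 360) = 317.01°.
317.01° > 76.63° ⇒ outside.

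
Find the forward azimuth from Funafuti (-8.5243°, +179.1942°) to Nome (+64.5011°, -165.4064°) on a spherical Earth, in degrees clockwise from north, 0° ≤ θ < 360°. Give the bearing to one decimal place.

Δλ = -165.4064 − 179.1942 = -344.6006°; wrapped into (−180°, 180°]: 15.3994°.
θ = atan2( sin Δλ · cos φ₂ , cos φ₁ · sin φ₂ − sin φ₁ · cos φ₂ · cos Δλ )
  = atan2(0.11432, 0.95414) = 6.832° → normalised to [0°, 360°): 6.832°.

6.8°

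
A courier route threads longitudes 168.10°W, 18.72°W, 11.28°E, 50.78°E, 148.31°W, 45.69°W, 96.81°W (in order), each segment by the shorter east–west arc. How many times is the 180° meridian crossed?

1

Leg 1: -168.10° → -18.72°, shortest Δλ = 149.38° (east) — does not cross 180°.
Leg 2: -18.72° → +11.28°, shortest Δλ = 30.0° (east) — does not cross 180°.
Leg 3: +11.28° → +50.78°, shortest Δλ = 39.5° (east) — does not cross 180°.
Leg 4: +50.78° → -148.31°, shortest Δλ = 160.91° (east) — crosses 180°.
Leg 5: -148.31° → -45.69°, shortest Δλ = 102.62° (east) — does not cross 180°.
Leg 6: -45.69° → -96.81°, shortest Δλ = -51.12° (west) — does not cross 180°.
Total crossings: 1.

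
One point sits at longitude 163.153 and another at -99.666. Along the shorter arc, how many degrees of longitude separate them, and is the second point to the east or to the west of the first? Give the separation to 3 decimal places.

97.181° east

Raw difference: -99.666 − 163.153 = -262.819°.
Normalise into (−180°, 180°]: -262.819° + 360° = 97.181°.
Positive ⇒ the second point lies to the east; separation 97.181°.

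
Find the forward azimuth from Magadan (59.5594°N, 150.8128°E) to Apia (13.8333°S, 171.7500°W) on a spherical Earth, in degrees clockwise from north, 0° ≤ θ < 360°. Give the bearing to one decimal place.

143.1°

Δλ = -171.7500 − 150.8128 = -322.5628°; wrapped into (−180°, 180°]: 37.4372°.
θ = atan2( sin Δλ · cos φ₂ , cos φ₁ · sin φ₂ − sin φ₁ · cos φ₂ · cos Δλ )
  = atan2(0.59026, -0.78585) = 143.089° → normalised to [0°, 360°): 143.089°.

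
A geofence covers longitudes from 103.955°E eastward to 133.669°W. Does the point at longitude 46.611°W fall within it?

Band width going east from +103.955° to -133.669°: ((-133.669 − 103.955) mod 360) = 122.376°.
Offset of -46.611° east of the west edge: ((-46.611 − 103.955) mod 360) = 209.434°.
209.434° > 122.376° ⇒ outside.

No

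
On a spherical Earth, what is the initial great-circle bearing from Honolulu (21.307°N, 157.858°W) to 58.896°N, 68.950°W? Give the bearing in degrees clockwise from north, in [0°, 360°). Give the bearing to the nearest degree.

33°

Δλ = -68.950 − -157.858 = 88.908°.
θ = atan2( sin Δλ · cos φ₂ , cos φ₁ · sin φ₂ − sin φ₁ · cos φ₂ · cos Δλ )
  = atan2(0.51650, 0.79413) = 33.040° → normalised to [0°, 360°): 33.040°.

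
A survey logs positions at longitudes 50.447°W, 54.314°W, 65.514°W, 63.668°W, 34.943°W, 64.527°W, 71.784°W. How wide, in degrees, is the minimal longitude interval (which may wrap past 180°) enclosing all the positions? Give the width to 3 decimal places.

36.841°

Sort the longitudes: -71.784°, -65.514°, -64.527°, -63.668°, -54.314°, -50.447°, -34.943°.
Eastward gaps between consecutive values (wrapping around): 6.270°, 0.987°, 0.859°, 9.354°, 3.867°, 15.504°, 323.159°.
Largest gap = 323.159° ⇒ minimal covering band is its complement: 360° − 323.159° = 36.841°.
Band runs from -71.784° eastward to -34.943°.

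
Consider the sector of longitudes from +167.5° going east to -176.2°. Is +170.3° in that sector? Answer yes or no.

Yes

Band width going east from +167.5° to -176.2°: ((-176.2 − 167.5) mod 360) = 16.3°.
Offset of +170.3° east of the west edge: ((170.3 − 167.5) mod 360) = 2.8°.
2.8° ≤ 16.3° ⇒ inside.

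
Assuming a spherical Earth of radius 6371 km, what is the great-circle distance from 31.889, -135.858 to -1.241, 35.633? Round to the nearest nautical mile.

8905 nmi

Δλ = 35.633 − -135.858 = 171.491°.
Δφ = -1.241 − 31.889 = -33.130°.
a = sin²(Δφ/2) + cos φ₁ · cos φ₂ · sin²(Δλ/2) = 0.925486.
c = 2·atan2(√a, √(1−a)) = 2.58863 rad → d = 6371·c ≈ 16492.15 km ≈ 8905.05 nmi.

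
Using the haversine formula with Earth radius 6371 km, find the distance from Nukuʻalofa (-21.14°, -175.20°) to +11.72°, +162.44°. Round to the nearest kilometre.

4395 km

Δλ = 162.44 − -175.20 = 337.64°; wrapped into (−180°, 180°]: -22.36°.
Δφ = 11.72 − -21.14 = 32.86°.
a = sin²(Δφ/2) + cos φ₁ · cos φ₂ · sin²(Δλ/2) = 0.114334.
c = 2·atan2(√a, √(1−a)) = 0.68986 rad → d = 6371·c ≈ 4395.12 km.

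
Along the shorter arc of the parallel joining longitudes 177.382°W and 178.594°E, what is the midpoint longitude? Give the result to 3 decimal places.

179.394°W

Signed shortest Δλ from -177.382° to +178.594° is -4.024°.
Midpoint longitude = -177.382° + (-4.024°)/2 = -177.382° − 2.012° = -179.394°.
(The naïve average (-177.382 + +178.594)/2 = 0.606° is on the wrong side of the globe.)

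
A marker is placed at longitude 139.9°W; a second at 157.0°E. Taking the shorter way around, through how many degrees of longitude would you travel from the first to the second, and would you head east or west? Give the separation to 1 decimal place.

Raw difference: 157.0 − -139.9 = 296.9°.
Normalise into (−180°, 180°]: 296.9° − 360° = -63.1°.
Negative ⇒ the second point lies to the west; separation 63.1°.

63.1° west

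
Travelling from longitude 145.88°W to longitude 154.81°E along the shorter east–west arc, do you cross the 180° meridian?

Naïve |154.81 − -145.88| = 300.69° > 180°, so the shorter arc goes the other way round — across 180°.
Signed shortest Δλ = ((154.81 − -145.88 + 180) mod 360) − 180 = -59.31°.
Going west by 59.31° from -145.88° passes through 180° before reaching +154.81°.

Yes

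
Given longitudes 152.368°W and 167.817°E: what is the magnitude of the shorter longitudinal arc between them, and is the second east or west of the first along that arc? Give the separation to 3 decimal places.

39.815° west

Raw difference: 167.817 − -152.368 = 320.185°.
Normalise into (−180°, 180°]: 320.185° − 360° = -39.815°.
Negative ⇒ the second point lies to the west; separation 39.815°.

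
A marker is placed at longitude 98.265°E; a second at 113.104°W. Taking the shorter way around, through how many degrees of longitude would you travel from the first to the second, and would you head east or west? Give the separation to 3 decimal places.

148.631° east

Raw difference: -113.104 − 98.265 = -211.369°.
Normalise into (−180°, 180°]: -211.369° + 360° = 148.631°.
Positive ⇒ the second point lies to the east; separation 148.631°.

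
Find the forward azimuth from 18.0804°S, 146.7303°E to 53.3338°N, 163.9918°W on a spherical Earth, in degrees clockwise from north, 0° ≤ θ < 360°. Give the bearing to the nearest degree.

Δλ = -163.9918 − 146.7303 = -310.7221°; wrapped into (−180°, 180°]: 49.2779°.
θ = atan2( sin Δλ · cos φ₂ , cos φ₁ · sin φ₂ − sin φ₁ · cos φ₂ · cos Δλ )
  = atan2(0.45257, 0.88343) = 27.126° → normalised to [0°, 360°): 27.126°.

27°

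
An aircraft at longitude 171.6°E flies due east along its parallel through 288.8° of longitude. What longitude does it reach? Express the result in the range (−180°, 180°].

Start at +171.6°; shift +288.8° → +460.4°.
+460.4° lies outside (−180°, 180°]; subtract 360° → +100.4°.

100.4°E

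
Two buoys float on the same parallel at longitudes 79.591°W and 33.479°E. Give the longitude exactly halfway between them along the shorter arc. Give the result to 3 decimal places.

Signed shortest Δλ from -79.591° to +33.479° is +113.070°.
Midpoint longitude = -79.591° + (+113.070°)/2 = -79.591° + 56.535° = -23.056°.

23.056°W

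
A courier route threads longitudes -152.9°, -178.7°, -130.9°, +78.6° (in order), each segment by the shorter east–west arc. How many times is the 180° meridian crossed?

1

Leg 1: -152.9° → -178.7°, shortest Δλ = -25.8° (west) — does not cross 180°.
Leg 2: -178.7° → -130.9°, shortest Δλ = 47.8° (east) — does not cross 180°.
Leg 3: -130.9° → +78.6°, shortest Δλ = -150.5° (west) — crosses 180°.
Total crossings: 1.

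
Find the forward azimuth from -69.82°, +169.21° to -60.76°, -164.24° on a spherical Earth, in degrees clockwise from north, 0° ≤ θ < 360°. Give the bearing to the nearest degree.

Δλ = -164.24 − 169.21 = -333.45°; wrapped into (−180°, 180°]: 26.55°.
θ = atan2( sin Δλ · cos φ₂ , cos φ₁ · sin φ₂ − sin φ₁ · cos φ₂ · cos Δλ )
  = atan2(0.21834, 0.10912) = 63.445° → normalised to [0°, 360°): 63.445°.

63°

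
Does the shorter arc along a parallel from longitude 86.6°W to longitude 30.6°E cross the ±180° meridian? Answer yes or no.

Signed shortest Δλ = ((30.6 − -86.6 + 180) mod 360) − 180 = 117.2°.
Going east by 117.2° from -86.6° reaches +30.6° without touching 180°.

No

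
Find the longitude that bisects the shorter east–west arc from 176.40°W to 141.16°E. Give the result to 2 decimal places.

162.38°E

Signed shortest Δλ from -176.40° to +141.16° is -42.44°.
Midpoint longitude = -176.40° + (-42.44°)/2 = -176.40° − 21.22° = -197.62°.
Normalise into (−180°, 180°]: +162.38°.
(The naïve average (-176.40 + +141.16)/2 = -17.62° is on the wrong side of the globe.)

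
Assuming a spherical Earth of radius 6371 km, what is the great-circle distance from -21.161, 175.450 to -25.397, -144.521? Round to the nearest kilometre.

Δλ = -144.521 − 175.450 = -319.971°; wrapped into (−180°, 180°]: 40.029°.
Δφ = -25.397 − -21.161 = -4.236°.
a = sin²(Δφ/2) + cos φ₁ · cos φ₂ · sin²(Δλ/2) = 0.100050.
c = 2·atan2(√a, √(1−a)) = 0.64367 rad → d = 6371·c ≈ 4100.81 km.

4101 km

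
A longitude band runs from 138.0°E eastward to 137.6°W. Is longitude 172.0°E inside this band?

Band width going east from +138.0° to -137.6°: ((-137.6 − 138.0) mod 360) = 84.4°.
Offset of +172.0° east of the west edge: ((172.0 − 138.0) mod 360) = 34.0°.
34.0° ≤ 84.4° ⇒ inside.

Yes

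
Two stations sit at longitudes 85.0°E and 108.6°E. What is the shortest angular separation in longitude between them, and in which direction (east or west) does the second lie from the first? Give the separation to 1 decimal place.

23.6° east

Raw difference: 108.6 − 85.0 = 23.6°.
Normalise into (−180°, 180°]: 23.6° stays 23.6°.
Positive ⇒ the second point lies to the east; separation 23.6°.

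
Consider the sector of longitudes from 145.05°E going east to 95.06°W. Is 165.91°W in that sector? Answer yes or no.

Yes

Band width going east from +145.05° to -95.06°: ((-95.06 − 145.05) mod 360) = 119.89°.
Offset of -165.91° east of the west edge: ((-165.91 − 145.05) mod 360) = 49.04°.
49.04° ≤ 119.89° ⇒ inside.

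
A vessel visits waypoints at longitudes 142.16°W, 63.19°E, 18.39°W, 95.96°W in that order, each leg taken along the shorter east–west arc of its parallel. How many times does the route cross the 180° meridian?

1

Leg 1: -142.16° → +63.19°, shortest Δλ = -154.65° (west) — crosses 180°.
Leg 2: +63.19° → -18.39°, shortest Δλ = -81.58° (west) — does not cross 180°.
Leg 3: -18.39° → -95.96°, shortest Δλ = -77.57° (west) — does not cross 180°.
Total crossings: 1.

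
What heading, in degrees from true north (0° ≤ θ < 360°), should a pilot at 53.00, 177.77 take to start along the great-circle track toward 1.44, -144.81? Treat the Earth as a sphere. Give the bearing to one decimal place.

135.5°

Δλ = -144.81 − 177.77 = -322.58°; wrapped into (−180°, 180°]: 37.42°.
θ = atan2( sin Δλ · cos φ₂ , cos φ₁ · sin φ₂ − sin φ₁ · cos φ₂ · cos Δλ )
  = atan2(0.60746, -0.61895) = 135.537° → normalised to [0°, 360°): 135.537°.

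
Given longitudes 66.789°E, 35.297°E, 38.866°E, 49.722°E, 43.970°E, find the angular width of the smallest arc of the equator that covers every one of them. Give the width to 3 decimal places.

31.492°

Sort the longitudes: +35.297°, +38.866°, +43.970°, +49.722°, +66.789°.
Eastward gaps between consecutive values (wrapping around): 3.569°, 5.104°, 5.752°, 17.067°, 328.508°.
Largest gap = 328.508° ⇒ minimal covering band is its complement: 360° − 328.508° = 31.492°.
Band runs from +35.297° eastward to +66.789°.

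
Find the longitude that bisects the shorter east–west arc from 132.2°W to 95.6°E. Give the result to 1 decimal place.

Signed shortest Δλ from -132.2° to +95.6° is -132.2°.
Midpoint longitude = -132.2° + (-132.2°)/2 = -132.2° − 66.1° = -198.3°.
Normalise into (−180°, 180°]: +161.7°.
(The naïve average (-132.2 + +95.6)/2 = -18.3° is on the wrong side of the globe.)

161.7°E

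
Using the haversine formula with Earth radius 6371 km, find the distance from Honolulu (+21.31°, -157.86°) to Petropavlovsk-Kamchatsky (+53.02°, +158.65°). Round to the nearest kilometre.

5095 km

Δλ = 158.65 − -157.86 = 316.51°; wrapped into (−180°, 180°]: -43.49°.
Δφ = 53.02 − 21.31 = 31.71°.
a = sin²(Δφ/2) + cos φ₁ · cos φ₂ · sin²(Δλ/2) = 0.151558.
c = 2·atan2(√a, √(1−a)) = 0.79975 rad → d = 6371·c ≈ 5095.22 km.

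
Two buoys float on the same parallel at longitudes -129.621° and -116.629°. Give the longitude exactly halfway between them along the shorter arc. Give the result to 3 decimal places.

-123.125°

Signed shortest Δλ from -129.621° to -116.629° is +12.992°.
Midpoint longitude = -129.621° + (+12.992°)/2 = -129.621° + 6.496° = -123.125°.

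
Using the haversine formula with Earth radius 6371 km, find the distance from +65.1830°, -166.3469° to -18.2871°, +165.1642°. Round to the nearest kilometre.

Δλ = 165.1642 − -166.3469 = 331.5111°; wrapped into (−180°, 180°]: -28.4889°.
Δφ = -18.2871 − 65.1830 = -83.4701°.
a = sin²(Δφ/2) + cos φ₁ · cos φ₂ · sin²(Δλ/2) = 0.467268.
c = 2·atan2(√a, √(1−a)) = 1.50529 rad → d = 6371·c ≈ 9590.17 km.

9590 km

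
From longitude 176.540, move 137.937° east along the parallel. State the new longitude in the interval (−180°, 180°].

-45.523°

Start at +176.540°; shift +137.937° → +314.477°.
+314.477° lies outside (−180°, 180°]; subtract 360° → -45.523°.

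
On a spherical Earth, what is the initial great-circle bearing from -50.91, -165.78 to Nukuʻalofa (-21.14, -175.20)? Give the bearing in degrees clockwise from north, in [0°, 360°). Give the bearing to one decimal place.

342.6°

Δλ = -175.20 − -165.78 = -9.42°.
θ = atan2( sin Δλ · cos φ₂ , cos φ₁ · sin φ₂ − sin φ₁ · cos φ₂ · cos Δλ )
  = atan2(-0.15266, 0.48676) = -17.412° → normalised to [0°, 360°): 342.588°.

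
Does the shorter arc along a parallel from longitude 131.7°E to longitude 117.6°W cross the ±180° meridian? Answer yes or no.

Yes

Naïve |-117.6 − 131.7| = 249.3° > 180°, so the shorter arc goes the other way round — across 180°.
Signed shortest Δλ = ((-117.6 − 131.7 + 180) mod 360) − 180 = 110.7°.
Going east by 110.7° from +131.7° passes through 180° before reaching -117.6°.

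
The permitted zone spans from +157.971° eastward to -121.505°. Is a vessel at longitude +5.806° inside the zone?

Band width going east from +157.971° to -121.505°: ((-121.505 − 157.971) mod 360) = 80.524°.
Offset of +5.806° east of the west edge: ((5.806 − 157.971) mod 360) = 207.835°.
207.835° > 80.524° ⇒ outside.

No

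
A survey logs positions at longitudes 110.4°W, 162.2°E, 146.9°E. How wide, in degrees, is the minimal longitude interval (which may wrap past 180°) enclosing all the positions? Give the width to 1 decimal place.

Sort the longitudes: -110.4°, +146.9°, +162.2°.
Eastward gaps between consecutive values (wrapping around): 257.3°, 15.3°, 87.4°.
Largest gap = 257.3° ⇒ minimal covering band is its complement: 360° − 257.3° = 102.7°.
Band runs from +146.9° eastward to -110.4°, crossing the antimeridian.

102.7°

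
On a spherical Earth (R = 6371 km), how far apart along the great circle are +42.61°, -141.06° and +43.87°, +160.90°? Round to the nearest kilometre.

4604 km

Δλ = 160.90 − -141.06 = 301.96°; wrapped into (−180°, 180°]: -58.04°.
Δφ = 43.87 − 42.61 = 1.26°.
a = sin²(Δφ/2) + cos φ₁ · cos φ₂ · sin²(Δλ/2) = 0.124985.
c = 2·atan2(√a, √(1−a)) = 0.72269 rad → d = 6371·c ≈ 4604.25 km.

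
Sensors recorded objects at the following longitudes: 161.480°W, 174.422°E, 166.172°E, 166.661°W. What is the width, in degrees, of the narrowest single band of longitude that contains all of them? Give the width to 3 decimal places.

Sort the longitudes: -166.661°, -161.480°, +166.172°, +174.422°.
Eastward gaps between consecutive values (wrapping around): 5.181°, 327.652°, 8.250°, 18.917°.
Largest gap = 327.652° ⇒ minimal covering band is its complement: 360° − 327.652° = 32.348°.
Band runs from +166.172° eastward to -161.480°, crossing the antimeridian.

32.348°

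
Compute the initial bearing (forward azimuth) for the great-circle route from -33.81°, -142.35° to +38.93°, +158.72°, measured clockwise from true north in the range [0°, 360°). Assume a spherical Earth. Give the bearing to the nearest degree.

Δλ = 158.72 − -142.35 = 301.07°; wrapped into (−180°, 180°]: -58.93°.
θ = atan2( sin Δλ · cos φ₂ , cos φ₁ · sin φ₂ − sin φ₁ · cos φ₂ · cos Δλ )
  = atan2(-0.66631, 0.74550) = -41.790° → normalised to [0°, 360°): 318.210°.

318°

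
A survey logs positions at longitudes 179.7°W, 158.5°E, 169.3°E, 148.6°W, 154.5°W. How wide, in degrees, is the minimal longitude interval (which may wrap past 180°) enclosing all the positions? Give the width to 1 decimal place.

Sort the longitudes: -179.7°, -154.5°, -148.6°, +158.5°, +169.3°.
Eastward gaps between consecutive values (wrapping around): 25.2°, 5.9°, 307.1°, 10.8°, 11.0°.
Largest gap = 307.1° ⇒ minimal covering band is its complement: 360° − 307.1° = 52.9°.
Band runs from +158.5° eastward to -148.6°, crossing the antimeridian.

52.9°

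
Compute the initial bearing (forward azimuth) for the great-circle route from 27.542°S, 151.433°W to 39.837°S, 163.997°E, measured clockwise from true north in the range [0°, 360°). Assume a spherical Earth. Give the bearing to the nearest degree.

Δλ = 163.997 − -151.433 = 315.430°; wrapped into (−180°, 180°]: -44.570°.
θ = atan2( sin Δλ · cos φ₂ , cos φ₁ · sin φ₂ − sin φ₁ · cos φ₂ · cos Δλ )
  = atan2(-0.53888, -0.31506) = -120.313° → normalised to [0°, 360°): 239.687°.

240°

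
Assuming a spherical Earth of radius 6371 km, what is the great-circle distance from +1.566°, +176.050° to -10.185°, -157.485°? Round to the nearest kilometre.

Δλ = -157.485 − 176.050 = -333.535°; wrapped into (−180°, 180°]: 26.465°.
Δφ = -10.185 − 1.566 = -11.751°.
a = sin²(Δφ/2) + cos φ₁ · cos φ₂ · sin²(Δλ/2) = 0.062031.
c = 2·atan2(√a, √(1−a)) = 0.50342 rad → d = 6371·c ≈ 3207.28 km.

3207 km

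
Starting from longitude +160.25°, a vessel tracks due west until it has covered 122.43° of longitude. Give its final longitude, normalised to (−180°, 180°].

Start at +160.25°; shift −122.43° → +37.82°.
+37.82° already lies in (−180°, 180°].

+37.82°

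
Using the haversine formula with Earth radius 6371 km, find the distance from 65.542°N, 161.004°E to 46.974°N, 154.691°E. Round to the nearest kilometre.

2099 km

Δλ = 154.691 − 161.004 = -6.313°.
Δφ = 46.974 − 65.542 = -18.568°.
a = sin²(Δφ/2) + cos φ₁ · cos φ₂ · sin²(Δλ/2) = 0.026883.
c = 2·atan2(√a, √(1−a)) = 0.32941 rad → d = 6371·c ≈ 2098.67 km.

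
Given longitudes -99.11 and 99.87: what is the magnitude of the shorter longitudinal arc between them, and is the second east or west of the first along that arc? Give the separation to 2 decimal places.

Raw difference: 99.87 − -99.11 = 198.98°.
Normalise into (−180°, 180°]: 198.98° − 360° = -161.02°.
Negative ⇒ the second point lies to the west; separation 161.02°.

161.02° west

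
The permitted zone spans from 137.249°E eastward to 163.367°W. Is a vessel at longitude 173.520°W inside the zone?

Band width going east from +137.249° to -163.367°: ((-163.367 − 137.249) mod 360) = 59.384°.
Offset of -173.520° east of the west edge: ((-173.520 − 137.249) mod 360) = 49.231°.
49.231° ≤ 59.384° ⇒ inside.

Yes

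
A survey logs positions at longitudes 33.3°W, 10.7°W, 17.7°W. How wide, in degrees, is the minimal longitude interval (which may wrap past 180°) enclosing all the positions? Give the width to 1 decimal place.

Sort the longitudes: -33.3°, -17.7°, -10.7°.
Eastward gaps between consecutive values (wrapping around): 15.6°, 7.0°, 337.4°.
Largest gap = 337.4° ⇒ minimal covering band is its complement: 360° − 337.4° = 22.6°.
Band runs from -33.3° eastward to -10.7°.

22.6°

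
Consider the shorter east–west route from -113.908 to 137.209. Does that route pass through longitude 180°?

Yes

Naïve |137.209 − -113.908| = 251.117° > 180°, so the shorter arc goes the other way round — across 180°.
Signed shortest Δλ = ((137.209 − -113.908 + 180) mod 360) − 180 = -108.883°.
Going west by 108.883° from -113.908° passes through 180° before reaching +137.209°.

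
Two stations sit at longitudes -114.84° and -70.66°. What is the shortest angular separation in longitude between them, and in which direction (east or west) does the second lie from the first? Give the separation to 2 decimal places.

Raw difference: -70.66 − -114.84 = 44.18°.
Normalise into (−180°, 180°]: 44.18° stays 44.18°.
Positive ⇒ the second point lies to the east; separation 44.18°.

44.18° east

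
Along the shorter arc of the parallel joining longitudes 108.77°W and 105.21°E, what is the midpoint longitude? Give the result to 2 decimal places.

178.22°E

Signed shortest Δλ from -108.77° to +105.21° is -146.02°.
Midpoint longitude = -108.77° + (-146.02°)/2 = -108.77° − 73.01° = -181.78°.
Normalise into (−180°, 180°]: +178.22°.
(The naïve average (-108.77 + +105.21)/2 = -1.78° is on the wrong side of the globe.)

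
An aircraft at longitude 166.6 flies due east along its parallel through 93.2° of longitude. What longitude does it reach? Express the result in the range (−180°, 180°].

-100.2°

Start at +166.6°; shift +93.2° → +259.8°.
+259.8° lies outside (−180°, 180°]; subtract 360° → -100.2°.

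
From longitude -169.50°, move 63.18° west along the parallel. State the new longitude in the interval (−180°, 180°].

+127.32°

Start at -169.50°; shift −63.18° → -232.68°.
-232.68° lies outside (−180°, 180°]; add 360° → +127.32°.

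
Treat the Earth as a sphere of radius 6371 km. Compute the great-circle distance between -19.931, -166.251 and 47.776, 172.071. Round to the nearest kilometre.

7833 km

Δλ = 172.071 − -166.251 = 338.322°; wrapped into (−180°, 180°]: -21.678°.
Δφ = 47.776 − -19.931 = 67.707°.
a = sin²(Δφ/2) + cos φ₁ · cos φ₂ · sin²(Δλ/2) = 0.332670.
c = 2·atan2(√a, √(1−a)) = 1.22955 rad → d = 6371·c ≈ 7833.47 km.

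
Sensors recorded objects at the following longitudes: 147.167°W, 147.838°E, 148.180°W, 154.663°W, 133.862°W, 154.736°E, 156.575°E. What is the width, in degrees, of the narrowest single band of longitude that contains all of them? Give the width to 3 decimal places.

78.300°

Sort the longitudes: -154.663°, -148.180°, -147.167°, -133.862°, +147.838°, +154.736°, +156.575°.
Eastward gaps between consecutive values (wrapping around): 6.483°, 1.013°, 13.305°, 281.700°, 6.898°, 1.839°, 48.762°.
Largest gap = 281.700° ⇒ minimal covering band is its complement: 360° − 281.700° = 78.300°.
Band runs from +147.838° eastward to -133.862°, crossing the antimeridian.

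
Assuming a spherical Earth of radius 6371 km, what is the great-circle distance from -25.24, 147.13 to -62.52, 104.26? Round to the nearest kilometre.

Δλ = 104.26 − 147.13 = -42.87°.
Δφ = -62.52 − -25.24 = -37.28°.
a = sin²(Δφ/2) + cos φ₁ · cos φ₂ · sin²(Δλ/2) = 0.157899.
c = 2·atan2(√a, √(1−a)) = 0.81729 rad → d = 6371·c ≈ 5206.95 km.

5207 km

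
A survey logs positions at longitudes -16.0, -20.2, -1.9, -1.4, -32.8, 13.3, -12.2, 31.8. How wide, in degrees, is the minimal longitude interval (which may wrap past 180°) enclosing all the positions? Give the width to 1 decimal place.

Sort the longitudes: -32.8°, -20.2°, -16.0°, -12.2°, -1.9°, -1.4°, +13.3°, +31.8°.
Eastward gaps between consecutive values (wrapping around): 12.6°, 4.2°, 3.8°, 10.3°, 0.5°, 14.7°, 18.5°, 295.4°.
Largest gap = 295.4° ⇒ minimal covering band is its complement: 360° − 295.4° = 64.6°.
Band runs from -32.8° eastward to +31.8°.

64.6°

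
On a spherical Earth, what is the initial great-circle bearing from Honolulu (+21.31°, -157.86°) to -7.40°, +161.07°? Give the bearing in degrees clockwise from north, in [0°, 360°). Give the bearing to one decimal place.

239.0°

Δλ = 161.07 − -157.86 = 318.93°; wrapped into (−180°, 180°]: -41.07°.
θ = atan2( sin Δλ · cos φ₂ , cos φ₁ · sin φ₂ − sin φ₁ · cos φ₂ · cos Δλ )
  = atan2(-0.65151, -0.39169) = -121.014° → normalised to [0°, 360°): 238.986°.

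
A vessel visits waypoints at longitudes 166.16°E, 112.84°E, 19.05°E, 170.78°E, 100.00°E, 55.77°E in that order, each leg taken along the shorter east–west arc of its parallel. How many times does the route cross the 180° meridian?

0

Leg 1: +166.16° → +112.84°, shortest Δλ = -53.32° (west) — does not cross 180°.
Leg 2: +112.84° → +19.05°, shortest Δλ = -93.79° (west) — does not cross 180°.
Leg 3: +19.05° → +170.78°, shortest Δλ = 151.73° (east) — does not cross 180°.
Leg 4: +170.78° → +100.00°, shortest Δλ = -70.78° (west) — does not cross 180°.
Leg 5: +100.00° → +55.77°, shortest Δλ = -44.23° (west) — does not cross 180°.
Total crossings: 0.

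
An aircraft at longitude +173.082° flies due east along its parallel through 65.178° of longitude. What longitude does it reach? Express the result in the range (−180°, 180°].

-121.740°

Start at +173.082°; shift +65.178° → +238.260°.
+238.260° lies outside (−180°, 180°]; subtract 360° → -121.740°.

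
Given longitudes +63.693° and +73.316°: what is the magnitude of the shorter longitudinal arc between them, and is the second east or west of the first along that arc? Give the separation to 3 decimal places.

9.623° east

Raw difference: 73.316 − 63.693 = 9.623°.
Normalise into (−180°, 180°]: 9.623° stays 9.623°.
Positive ⇒ the second point lies to the east; separation 9.623°.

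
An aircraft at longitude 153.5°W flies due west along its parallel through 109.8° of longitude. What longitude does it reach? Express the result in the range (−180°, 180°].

Start at -153.5°; shift −109.8° → -263.3°.
-263.3° lies outside (−180°, 180°]; add 360° → +96.7°.

96.7°E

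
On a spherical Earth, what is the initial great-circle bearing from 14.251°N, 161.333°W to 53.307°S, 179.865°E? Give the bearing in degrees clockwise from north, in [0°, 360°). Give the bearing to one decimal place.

Δλ = 179.865 − -161.333 = 341.198°; wrapped into (−180°, 180°]: -18.802°.
θ = atan2( sin Δλ · cos φ₂ , cos φ₁ · sin φ₂ − sin φ₁ · cos φ₂ · cos Δλ )
  = atan2(-0.19258, -0.91642) = -168.132° → normalised to [0°, 360°): 191.868°.

191.9°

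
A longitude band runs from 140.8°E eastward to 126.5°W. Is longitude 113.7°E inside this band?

Band width going east from +140.8° to -126.5°: ((-126.5 − 140.8) mod 360) = 92.7°.
Offset of +113.7° east of the west edge: ((113.7 − 140.8) mod 360) = 332.9°.
332.9° > 92.7° ⇒ outside.

No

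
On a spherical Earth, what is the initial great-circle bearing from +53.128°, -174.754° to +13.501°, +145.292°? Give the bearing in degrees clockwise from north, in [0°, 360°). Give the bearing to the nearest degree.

Δλ = 145.292 − -174.754 = 320.046°; wrapped into (−180°, 180°]: -39.954°.
θ = atan2( sin Δλ · cos φ₂ , cos φ₁ · sin φ₂ − sin φ₁ · cos φ₂ · cos Δλ )
  = atan2(-0.62443, -0.45620) = -126.152° → normalised to [0°, 360°): 233.848°.

234°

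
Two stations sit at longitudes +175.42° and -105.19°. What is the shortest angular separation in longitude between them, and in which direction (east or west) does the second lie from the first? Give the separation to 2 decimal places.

Raw difference: -105.19 − 175.42 = -280.61°.
Normalise into (−180°, 180°]: -280.61° + 360° = 79.39°.
Positive ⇒ the second point lies to the east; separation 79.39°.

79.39° east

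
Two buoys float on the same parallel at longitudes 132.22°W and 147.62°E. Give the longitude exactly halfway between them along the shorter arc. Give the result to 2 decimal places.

172.30°W

Signed shortest Δλ from -132.22° to +147.62° is -80.16°.
Midpoint longitude = -132.22° + (-80.16°)/2 = -132.22° − 40.08° = -172.30°.
(The naïve average (-132.22 + +147.62)/2 = 7.7° is on the wrong side of the globe.)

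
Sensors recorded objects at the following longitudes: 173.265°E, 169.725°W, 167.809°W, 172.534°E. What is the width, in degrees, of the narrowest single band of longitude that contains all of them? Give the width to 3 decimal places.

19.657°

Sort the longitudes: -169.725°, -167.809°, +172.534°, +173.265°.
Eastward gaps between consecutive values (wrapping around): 1.916°, 340.343°, 0.731°, 17.010°.
Largest gap = 340.343° ⇒ minimal covering band is its complement: 360° − 340.343° = 19.657°.
Band runs from +172.534° eastward to -167.809°, crossing the antimeridian.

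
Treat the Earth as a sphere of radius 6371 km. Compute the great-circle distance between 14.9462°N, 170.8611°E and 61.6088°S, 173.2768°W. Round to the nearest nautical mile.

4658 nmi

Δλ = -173.2768 − 170.8611 = -344.1379°; wrapped into (−180°, 180°]: 15.8621°.
Δφ = -61.6088 − 14.9462 = -76.5550°.
a = sin²(Δφ/2) + cos φ₁ · cos φ₂ · sin²(Δλ/2) = 0.392491.
c = 2·atan2(√a, √(1−a)) = 1.35409 rad → d = 6371·c ≈ 8626.88 km ≈ 4658.14 nmi.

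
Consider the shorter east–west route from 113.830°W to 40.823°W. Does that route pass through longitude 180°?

No

Signed shortest Δλ = ((-40.823 − -113.830 + 180) mod 360) − 180 = 73.007°.
Going east by 73.007° from -113.830° reaches -40.823° without touching 180°.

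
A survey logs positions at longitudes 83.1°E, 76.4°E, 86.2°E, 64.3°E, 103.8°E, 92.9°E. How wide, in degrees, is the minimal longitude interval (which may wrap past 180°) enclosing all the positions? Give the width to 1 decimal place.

Sort the longitudes: +64.3°, +76.4°, +83.1°, +86.2°, +92.9°, +103.8°.
Eastward gaps between consecutive values (wrapping around): 12.1°, 6.7°, 3.1°, 6.7°, 10.9°, 320.5°.
Largest gap = 320.5° ⇒ minimal covering band is its complement: 360° − 320.5° = 39.5°.
Band runs from +64.3° eastward to +103.8°.

39.5°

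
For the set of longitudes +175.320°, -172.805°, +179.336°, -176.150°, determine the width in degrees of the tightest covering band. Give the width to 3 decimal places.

Sort the longitudes: -176.150°, -172.805°, +175.320°, +179.336°.
Eastward gaps between consecutive values (wrapping around): 3.345°, 348.125°, 4.016°, 4.514°.
Largest gap = 348.125° ⇒ minimal covering band is its complement: 360° − 348.125° = 11.875°.
Band runs from +175.320° eastward to -172.805°, crossing the antimeridian.

11.875°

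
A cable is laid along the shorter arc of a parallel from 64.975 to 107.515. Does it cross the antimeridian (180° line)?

Signed shortest Δλ = ((107.515 − 64.975 + 180) mod 360) − 180 = 42.54°.
Going east by 42.54° from +64.975° reaches +107.515° without touching 180°.

No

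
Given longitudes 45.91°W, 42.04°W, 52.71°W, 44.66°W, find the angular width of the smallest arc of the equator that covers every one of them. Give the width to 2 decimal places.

10.67°

Sort the longitudes: -52.71°, -45.91°, -44.66°, -42.04°.
Eastward gaps between consecutive values (wrapping around): 6.80°, 1.25°, 2.62°, 349.33°.
Largest gap = 349.33° ⇒ minimal covering band is its complement: 360° − 349.33° = 10.67°.
Band runs from -52.71° eastward to -42.04°.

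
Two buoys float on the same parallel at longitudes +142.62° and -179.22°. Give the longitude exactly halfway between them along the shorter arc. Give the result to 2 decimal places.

Signed shortest Δλ from +142.62° to -179.22° is +38.16°.
Midpoint longitude = +142.62° + (+38.16°)/2 = +142.62° + 19.08° = +161.70°.
(The naïve average (+142.62 + -179.22)/2 = -18.3° is on the wrong side of the globe.)

+161.70°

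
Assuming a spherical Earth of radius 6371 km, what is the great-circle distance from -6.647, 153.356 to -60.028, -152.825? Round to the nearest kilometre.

Δλ = -152.825 − 153.356 = -306.181°; wrapped into (−180°, 180°]: 53.819°.
Δφ = -60.028 − -6.647 = -53.381°.
a = sin²(Δφ/2) + cos φ₁ · cos φ₂ · sin²(Δλ/2) = 0.303395.
c = 2·atan2(√a, √(1−a)) = 1.16668 rad → d = 6371·c ≈ 7432.90 km.

7433 km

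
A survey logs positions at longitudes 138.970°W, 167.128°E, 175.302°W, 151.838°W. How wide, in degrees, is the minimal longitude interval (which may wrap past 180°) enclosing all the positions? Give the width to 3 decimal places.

Sort the longitudes: -175.302°, -151.838°, -138.970°, +167.128°.
Eastward gaps between consecutive values (wrapping around): 23.464°, 12.868°, 306.098°, 17.570°.
Largest gap = 306.098° ⇒ minimal covering band is its complement: 360° − 306.098° = 53.902°.
Band runs from +167.128° eastward to -138.970°, crossing the antimeridian.

53.902°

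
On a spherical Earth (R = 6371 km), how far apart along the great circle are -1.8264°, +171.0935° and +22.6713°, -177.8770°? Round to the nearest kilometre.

Δλ = -177.8770 − 171.0935 = -348.9705°; wrapped into (−180°, 180°]: 11.0295°.
Δφ = 22.6713 − -1.8264 = 24.4977°.
a = sin²(Δφ/2) + cos φ₁ · cos φ₂ · sin²(Δλ/2) = 0.053529.
c = 2·atan2(√a, √(1−a)) = 0.46696 rad → d = 6371·c ≈ 2974.98 km.

2975 km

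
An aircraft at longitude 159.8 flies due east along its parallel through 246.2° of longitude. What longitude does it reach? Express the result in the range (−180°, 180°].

+46.0°

Start at +159.8°; shift +246.2° → +406.0°.
+406.0° lies outside (−180°, 180°]; subtract 360° → +46.0°.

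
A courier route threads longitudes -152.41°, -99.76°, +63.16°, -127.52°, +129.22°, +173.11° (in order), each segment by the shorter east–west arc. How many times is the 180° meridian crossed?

Leg 1: -152.41° → -99.76°, shortest Δλ = 52.65° (east) — does not cross 180°.
Leg 2: -99.76° → +63.16°, shortest Δλ = 162.92° (east) — does not cross 180°.
Leg 3: +63.16° → -127.52°, shortest Δλ = 169.32° (east) — crosses 180°.
Leg 4: -127.52° → +129.22°, shortest Δλ = -103.26° (west) — crosses 180°.
Leg 5: +129.22° → +173.11°, shortest Δλ = 43.89° (east) — does not cross 180°.
Total crossings: 2.

2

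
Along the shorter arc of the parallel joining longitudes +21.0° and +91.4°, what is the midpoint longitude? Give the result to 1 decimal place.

Signed shortest Δλ from +21.0° to +91.4° is +70.4°.
Midpoint longitude = +21.0° + (+70.4°)/2 = +21.0° + 35.2° = +56.2°.

+56.2°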